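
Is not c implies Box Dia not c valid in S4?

Tableau for the negation not (not c implies Box Dia not c):
1. not (not c implies Box Dia not c), 0
2. not c, 0
3. not Box Dia not c, 0
4. not Dia not c, 1
5. c, 1
Accessibility: 0R0, 0R1, 1R1
The negation has an open branch (countermodel exists).

No, not valid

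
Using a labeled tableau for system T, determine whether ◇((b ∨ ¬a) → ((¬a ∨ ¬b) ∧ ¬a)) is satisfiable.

Yes, satisfiable

1. ◇((b ∨ ¬a) → ((¬a ∨ ¬b) ∧ ¬a)), w0
2. (b ∨ ¬a) → ((¬a ∨ ¬b) ∧ ¬a), w1
3. (¬a ∨ ¬b) ∧ ¬a, w1
4. ¬a ∨ ¬b, w1
5. ¬a, w1
6. ¬b, w1
Accessibility: w0Rw0, w0Rw1, w1Rw1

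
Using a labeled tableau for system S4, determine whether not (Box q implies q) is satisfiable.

1. not (Box q implies q), w0
2. Box q, w0   [neg-implies-rule on 1]
3. not q, w0   [neg-implies-rule on 1]
4. q, w0   [Box-rule on 2 via w0Rw0]
Accessibility: w0Rw0
Branch closes: q and not q both at w0.
All branches of the tableau close; one closing branch shown above.

Unsatisfiable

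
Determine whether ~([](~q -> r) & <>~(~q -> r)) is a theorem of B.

Tableau for the negation [](~q -> r) & <>~(~q -> r):
1. [](~q -> r) & <>~(~q -> r), 0
2. [](~q -> r), 0
3. <>~(~q -> r), 0
4. ~q -> r, 0
5. r, 0
6. ~(~q -> r), 1
7. ~q, 1
8. ~r, 1
9. ~q -> r, 1
10. r, 1
Accessibility: 0R0, 0R1, 1R0, 1R1
Branch closes: r and ~r both at 1.
Every branch of the negation's tableau closes; the branch above is one of them.

Yes, valid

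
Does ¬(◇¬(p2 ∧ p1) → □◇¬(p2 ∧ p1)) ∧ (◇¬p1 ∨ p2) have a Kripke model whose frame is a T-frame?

1. ¬(◇¬(p2 ∧ p1) → □◇¬(p2 ∧ p1)) ∧ (◇¬p1 ∨ p2), w0
2. ¬(◇¬(p2 ∧ p1) → □◇¬(p2 ∧ p1)), w0
3. ◇¬p1 ∨ p2, w0
4. ◇¬(p2 ∧ p1), w0
5. ¬□◇¬(p2 ∧ p1), w0
6. p2, w0
7. ¬(p2 ∧ p1), w1
8. ¬p1, w1
9. ¬◇¬(p2 ∧ p1), w2
10. p2 ∧ p1, w2
11. p2, w2
12. p1, w2
Accessibility: w0Rw0, w0Rw1, w0Rw2, w1Rw1, w2Rw2

Yes, satisfiable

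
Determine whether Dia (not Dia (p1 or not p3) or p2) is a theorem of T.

Tableau for the negation not Dia (not Dia (p1 or not p3) or p2):
1. not Dia (not Dia (p1 or not p3) or p2), w0
2. not (not Dia (p1 or not p3) or p2), w0
3. Dia (p1 or not p3), w0
4. not p2, w0
5. p1 or not p3, w1
6. not (not Dia (p1 or not p3) or p2), w1
7. Dia (p1 or not p3), w1
8. not p2, w1
9. not p3, w1
10. p1 or not p3, w2
11. not p3, w2
Accessibility: w0Rw0, w0Rw1, w1Rw1, w1Rw2, w2Rw2
The negation has an open branch (countermodel exists).

No, not valid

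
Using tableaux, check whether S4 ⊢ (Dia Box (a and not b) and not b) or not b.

Tableau for the negation not ((Dia Box (a and not b) and not b) or not b):
1. not ((Dia Box (a and not b) and not b) or not b), u
2. not (Dia Box (a and not b) and not b), u
3. b, u
Accessibility: uRu
The negation has an open branch (countermodel exists).

Invalid (countermodel exists)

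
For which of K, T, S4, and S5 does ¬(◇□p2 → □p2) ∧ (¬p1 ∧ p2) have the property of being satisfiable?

S5-tableau for the formula:
1. ¬(◇□p2 → □p2) ∧ (¬p1 ∧ p2), 0
2. ¬(◇□p2 → □p2), 0   [∧-rule on 1]
3. ¬p1 ∧ p2, 0   [∧-rule on 1]
4. ◇□p2, 0   [¬→-rule on 2]
5. ¬□p2, 0   [¬→-rule on 2]
6. ¬p1, 0   [∧-rule on 3]
7. p2, 0   [∧-rule on 3]
8. □p2, 1   [◇-rule on 4: fresh world 1, 0R1]
9. p2, 1   [□-rule on 8 via 1R1]
10. ¬p2, 2   [¬□-rule on 5: fresh world 2, 0R2]
11. p2, 2   [□-rule on 8 via 1R2]
Accessibility: 0R0, 0R1, 0R2, 1R0, 1R1, 1R2, 2R0, 2R1, 2R2
Branch closes: p2 and ¬p2 both at 2.
Every branch closes (one shown): unsatisfiable in S5.
S4-tableau for the formula:
1. ¬(◇□p2 → □p2) ∧ (¬p1 ∧ p2), 0
2. ¬(◇□p2 → □p2), 0   [∧-rule on 1]
3. ¬p1 ∧ p2, 0   [∧-rule on 1]
4. ◇□p2, 0   [¬→-rule on 2]
5. ¬□p2, 0   [¬→-rule on 2]
6. ¬p1, 0   [∧-rule on 3]
7. p2, 0   [∧-rule on 3]
8. □p2, 1   [◇-rule on 4: fresh world 1, 0R1]
9. p2, 1   [□-rule on 8 via 1R1]
10. ¬p2, 2   [¬□-rule on 5: fresh world 2, 0R2]
Accessibility: 0R0, 0R1, 0R2, 1R1, 2R2
Complete open branch: satisfiable in S4, hence also in K, T (this S4-model is also a K-model and a T-model).

K, T, S4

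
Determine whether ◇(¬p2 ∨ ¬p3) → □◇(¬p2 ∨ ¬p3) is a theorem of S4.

Invalid (countermodel exists)

Tableau for the negation ¬(◇(¬p2 ∨ ¬p3) → □◇(¬p2 ∨ ¬p3)):
1. ¬(◇(¬p2 ∨ ¬p3) → □◇(¬p2 ∨ ¬p3)), u
2. ◇(¬p2 ∨ ¬p3), u
3. ¬□◇(¬p2 ∨ ¬p3), u
4. ¬p2 ∨ ¬p3, v
5. ¬p3, v
6. ¬◇(¬p2 ∨ ¬p3), w
7. ¬(¬p2 ∨ ¬p3), w
8. p2, w
9. p3, w
Accessibility: uRu, uRv, uRw, vRv, wRw
The negation has an open branch (countermodel exists).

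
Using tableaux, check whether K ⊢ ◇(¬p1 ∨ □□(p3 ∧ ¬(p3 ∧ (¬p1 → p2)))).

No, not valid

Tableau for the negation ¬◇(¬p1 ∨ □□(p3 ∧ ¬(p3 ∧ (¬p1 → p2)))):
1. ¬◇(¬p1 ∨ □□(p3 ∧ ¬(p3 ∧ (¬p1 → p2)))), u
The negation has an open branch (countermodel exists).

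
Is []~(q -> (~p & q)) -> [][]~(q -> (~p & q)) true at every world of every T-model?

Invalid (countermodel exists)

Tableau for the negation ~([]~(q -> (~p & q)) -> [][]~(q -> (~p & q))):
1. ~([]~(q -> (~p & q)) -> [][]~(q -> (~p & q))), u
2. []~(q -> (~p & q)), u   [~->-rule on 1]
3. ~[][]~(q -> (~p & q)), u   [~->-rule on 1]
4. ~(q -> (~p & q)), u   [[]-rule on 2 via uRu]
5. q, u   [~->-rule on 4]
6. ~(~p & q), u   [~->-rule on 4]
7. p, u   [~&-rule on 6 (branches; this branch)]
8. ~[]~(q -> (~p & q)), v   [~[]-rule on 3: fresh world v, uRv]
9. ~(q -> (~p & q)), v   [[]-rule on 2 via uRv]
10. q, v   [~->-rule on 9]
11. ~(~p & q), v   [~->-rule on 9]
12. p, v   [~&-rule on 11 (branches; this branch)]
13. q -> (~p & q), w   [~[]-rule on 8: fresh world w, vRw]
14. ~p & q, w   [->-rule on 13 (branches; this branch)]
15. ~p, w   [&-rule on 14]
16. q, w   [&-rule on 14]
Accessibility: uRu, uRv, vRv, vRw, wRw
The negation has an open branch (countermodel exists).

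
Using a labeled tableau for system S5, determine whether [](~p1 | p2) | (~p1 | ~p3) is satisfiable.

Yes, satisfiable

1. [](~p1 | p2) | (~p1 | ~p3), 0
2. ~p1 | ~p3, 0
3. ~p3, 0
Accessibility: 0R0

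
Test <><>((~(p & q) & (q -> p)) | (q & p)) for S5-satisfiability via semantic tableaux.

Satisfiable

1. <><>((~(p & q) & (q -> p)) | (q & p)), 0
2. <>((~(p & q) & (q -> p)) | (q & p)), 1
3. (~(p & q) & (q -> p)) | (q & p), 2
4. q & p, 2
5. q, 2
6. p, 2
Accessibility: 0R0, 0R1, 0R2, 1R0, 1R1, 1R2, 2R0, 2R1, 2R2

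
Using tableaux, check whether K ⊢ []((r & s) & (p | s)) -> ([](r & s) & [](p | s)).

Tableau for the negation ~([]((r & s) & (p | s)) -> ([](r & s) & [](p | s))):
1. ~([]((r & s) & (p | s)) -> ([](r & s) & [](p | s))), 0
2. []((r & s) & (p | s)), 0
3. ~([](r & s) & [](p | s)), 0
4. ~[](p | s), 0
5. ~(p | s), 1
6. ~p, 1
7. ~s, 1
8. (r & s) & (p | s), 1
9. r & s, 1
10. p | s, 1
11. r, 1
12. s, 1
Accessibility: 0R1
Branch closes: s and ~s both at 1.
All branches of the negation close; one closing branch shown above.

Valid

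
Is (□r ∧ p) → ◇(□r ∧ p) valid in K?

Not valid

Tableau for the negation ¬((□r ∧ p) → ◇(□r ∧ p)):
1. ¬((□r ∧ p) → ◇(□r ∧ p)), u
2. □r ∧ p, u   [¬→-rule on 1]
3. ¬◇(□r ∧ p), u   [¬→-rule on 1]
4. □r, u   [∧-rule on 2]
5. p, u   [∧-rule on 2]
The negation has an open branch (countermodel exists).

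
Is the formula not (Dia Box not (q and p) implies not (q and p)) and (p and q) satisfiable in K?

1. not (Dia Box not (q and p) implies not (q and p)) and (p and q), w0
2. not (Dia Box not (q and p) implies not (q and p)), w0   [and-rule on 1]
3. p and q, w0   [and-rule on 1]
4. Dia Box not (q and p), w0   [neg-implies-rule on 2]
5. q and p, w0   [neg-implies-rule on 2]
6. p, w0   [and-rule on 3]
7. q, w0   [and-rule on 3]
8. Box not (q and p), w1   [Dia-rule on 4: fresh world w1, w0Rw1]
Accessibility: w0Rw1

Satisfiable (open branch found)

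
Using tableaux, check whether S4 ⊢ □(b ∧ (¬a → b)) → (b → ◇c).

Tableau for the negation ¬(□(b ∧ (¬a → b)) → (b → ◇c)):
1. ¬(□(b ∧ (¬a → b)) → (b → ◇c)), 0
2. □(b ∧ (¬a → b)), 0   [¬→-rule on 1]
3. ¬(b → ◇c), 0   [¬→-rule on 1]
4. b, 0   [¬→-rule on 3]
5. ¬◇c, 0   [¬→-rule on 3]
6. b ∧ (¬a → b), 0   [□-rule on 2 via 0R0]
7. ¬a → b, 0   [∧-rule on 6]
8. ¬c, 0   [¬◇-rule on 5 via 0R0]
Accessibility: 0R0
The negation has an open branch (countermodel exists).

Invalid (countermodel exists)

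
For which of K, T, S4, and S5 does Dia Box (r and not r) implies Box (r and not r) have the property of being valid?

T, S4, S5

T-tableau for the negation not (Dia Box (r and not r) implies Box (r and not r)):
1. not (Dia Box (r and not r) implies Box (r and not r)), u
2. Dia Box (r and not r), u
3. not Box (r and not r), u
4. Box (r and not r), v
5. r and not r, v
6. r, v
7. not r, v
Accessibility: uRu, uRv, vRv
Branch closes: r and not r both at v.
Every branch closes (one shown): valid in T, hence also in S4, S5 (every theorem of T is a theorem of S4 and S5).
K-tableau for the negation not (Dia Box (r and not r) implies Box (r and not r)):
1. not (Dia Box (r and not r) implies Box (r and not r)), u
2. Dia Box (r and not r), u
3. not Box (r and not r), u
4. Box (r and not r), v
5. not (r and not r), w
6. r, w
Accessibility: uRv, uRw
Complete open branch: countermodel on a K-frame, so not valid in K.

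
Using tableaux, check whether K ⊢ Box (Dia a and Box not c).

Tableau for the negation not Box (Dia a and Box not c):
1. not Box (Dia a and Box not c), u
2. not (Dia a and Box not c), v   [neg-Box-rule on 1: fresh world v, uRv]
3. not Box not c, v   [neg-and-rule on 2 (branches; this branch)]
4. c, w   [neg-Box-rule on 3: fresh world w, vRw]
Accessibility: uRv, vRw
The negation has an open branch (countermodel exists).

Invalid (countermodel exists)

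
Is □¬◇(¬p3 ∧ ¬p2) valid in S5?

Tableau for the negation ¬□¬◇(¬p3 ∧ ¬p2):
1. ¬□¬◇(¬p3 ∧ ¬p2), w0
2. ◇(¬p3 ∧ ¬p2), w1
3. ¬p3 ∧ ¬p2, w2
4. ¬p3, w2
5. ¬p2, w2
Accessibility: w0Rw0, w0Rw1, w0Rw2, w1Rw0, w1Rw1, w1Rw2, w2Rw0, w2Rw1, w2Rw2
The negation has an open branch (countermodel exists).

Not valid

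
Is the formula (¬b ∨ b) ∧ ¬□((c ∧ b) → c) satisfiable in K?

1. (¬b ∨ b) ∧ ¬□((c ∧ b) → c), u
2. ¬b ∨ b, u   [∧-rule on 1]
3. ¬□((c ∧ b) → c), u   [∧-rule on 1]
4. b, u   [∨-rule on 2 (branches; this branch)]
5. ¬((c ∧ b) → c), v   [¬□-rule on 3: fresh world v, uRv]
6. c ∧ b, v   [¬→-rule on 5]
7. ¬c, v   [¬→-rule on 5]
8. c, v   [∧-rule on 6]
9. b, v   [∧-rule on 6]
Accessibility: uRv
Branch closes: c and ¬c both at v.
Every branch closes; the branch above is one of them.

Unsatisfiable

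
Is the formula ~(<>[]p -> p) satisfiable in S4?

1. ~(<>[]p -> p), 0
2. <>[]p, 0
3. ~p, 0
4. []p, 1
5. p, 1
Accessibility: 0R0, 0R1, 1R1

Satisfiable (open branch found)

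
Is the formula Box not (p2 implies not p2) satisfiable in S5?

Satisfiable (open branch found)

1. Box not (p2 implies not p2), 0
2. not (p2 implies not p2), 0
3. p2, 0
Accessibility: 0R0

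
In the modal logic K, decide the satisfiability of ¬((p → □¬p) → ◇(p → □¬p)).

Satisfiable (open branch found)

1. ¬((p → □¬p) → ◇(p → □¬p)), w0
2. p → □¬p, w0
3. ¬◇(p → □¬p), w0
4. □¬p, w0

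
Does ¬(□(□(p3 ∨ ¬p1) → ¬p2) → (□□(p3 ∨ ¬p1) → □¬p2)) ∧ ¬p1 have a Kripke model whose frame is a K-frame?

1. ¬(□(□(p3 ∨ ¬p1) → ¬p2) → (□□(p3 ∨ ¬p1) → □¬p2)) ∧ ¬p1, w0
2. ¬(□(□(p3 ∨ ¬p1) → ¬p2) → (□□(p3 ∨ ¬p1) → □¬p2)), w0
3. ¬p1, w0
4. □(□(p3 ∨ ¬p1) → ¬p2), w0
5. ¬(□□(p3 ∨ ¬p1) → □¬p2), w0
6. □□(p3 ∨ ¬p1), w0
7. ¬□¬p2, w0
8. p2, w1
9. □(p3 ∨ ¬p1) → ¬p2, w1
10. □(p3 ∨ ¬p1), w1
11. ¬□(p3 ∨ ¬p1), w1
12. ¬(p3 ∨ ¬p1), w2
13. ¬p3, w2
14. p1, w2
15. p3 ∨ ¬p1, w2
16. ¬p1, w2
Accessibility: w0Rw1, w1Rw2
Branch closes: p1 and ¬p1 both at w2.
All branches of the tableau close; one closing branch shown above.

Unsatisfiable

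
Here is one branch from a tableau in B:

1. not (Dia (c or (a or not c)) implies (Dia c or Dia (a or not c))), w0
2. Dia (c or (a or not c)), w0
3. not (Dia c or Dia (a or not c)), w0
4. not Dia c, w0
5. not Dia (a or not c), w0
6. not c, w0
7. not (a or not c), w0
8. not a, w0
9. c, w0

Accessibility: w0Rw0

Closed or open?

Both c and not c appear at w0.

Yes, closed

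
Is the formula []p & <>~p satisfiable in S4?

1. []p & <>~p, w0
2. []p, w0   [&-rule on 1]
3. <>~p, w0   [&-rule on 1]
4. p, w0   [[]-rule on 2 via w0Rw0]
5. ~p, w1   [<>-rule on 3: fresh world w1, w0Rw1]
6. p, w1   [[]-rule on 2 via w0Rw1]
Accessibility: w0Rw0, w0Rw1, w1Rw1
Branch closes: p and ~p both at w1.
(One branch shown.) All branches close.

No, unsatisfiable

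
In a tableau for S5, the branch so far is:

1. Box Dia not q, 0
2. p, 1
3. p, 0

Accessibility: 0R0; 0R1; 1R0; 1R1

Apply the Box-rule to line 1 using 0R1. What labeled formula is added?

Dia not q, 1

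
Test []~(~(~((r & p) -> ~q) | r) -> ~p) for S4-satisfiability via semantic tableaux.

1. []~(~(~((r & p) -> ~q) | r) -> ~p), w0
2. ~(~(~((r & p) -> ~q) | r) -> ~p), w0
3. ~(~((r & p) -> ~q) | r), w0
4. p, w0
5. (r & p) -> ~q, w0
6. ~r, w0
7. ~q, w0
Accessibility: w0Rw0

Satisfiable (open branch found)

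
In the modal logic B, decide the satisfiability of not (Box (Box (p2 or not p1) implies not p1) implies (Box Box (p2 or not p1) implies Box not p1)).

No, unsatisfiable

1. not (Box (Box (p2 or not p1) implies not p1) implies (Box Box (p2 or not p1) implies Box not p1)), 0
2. Box (Box (p2 or not p1) implies not p1), 0
3. not (Box Box (p2 or not p1) implies Box not p1), 0
4. Box Box (p2 or not p1), 0
5. not Box not p1, 0
6. Box (p2 or not p1) implies not p1, 0
7. Box (p2 or not p1), 0
8. p2 or not p1, 0
9. not Box (p2 or not p1), 0
10. not p1, 0
11. p1, 1
12. Box (p2 or not p1) implies not p1, 1
13. Box (p2 or not p1), 1
14. p2 or not p1, 1
15. not Box (p2 or not p1), 1
16. p2, 1
17. not (p2 or not p1), 2
18. not p2, 2
19. p1, 2
20. Box (p2 or not p1) implies not p1, 2
21. Box (p2 or not p1), 2
22. p2 or not p1, 2
23. not Box (p2 or not p1), 2
24. not p1, 2
Accessibility: 0R0, 0R1, 0R2, 1R0, 1R1, 2R0, 2R2
Branch closes: p1 and not p1 both at 2.
All branches of the tableau close; one closing branch shown above.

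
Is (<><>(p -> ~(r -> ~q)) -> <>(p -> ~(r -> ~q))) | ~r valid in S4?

Yes, valid

Tableau for the negation ~((<><>(p -> ~(r -> ~q)) -> <>(p -> ~(r -> ~q))) | ~r):
1. ~((<><>(p -> ~(r -> ~q)) -> <>(p -> ~(r -> ~q))) | ~r), u
2. ~(<><>(p -> ~(r -> ~q)) -> <>(p -> ~(r -> ~q))), u   [~|-rule on 1]
3. r, u   [~|-rule on 1]
4. <><>(p -> ~(r -> ~q)), u   [~->-rule on 2]
5. ~<>(p -> ~(r -> ~q)), u   [~->-rule on 2]
6. ~(p -> ~(r -> ~q)), u   [~<>-rule on 5 via uRu]
7. p, u   [~->-rule on 6]
8. r -> ~q, u   [~->-rule on 6]
9. ~q, u   [->-rule on 8 (branches; this branch)]
10. <>(p -> ~(r -> ~q)), v   [<>-rule on 4: fresh world v, uRv]
11. ~(p -> ~(r -> ~q)), v   [~<>-rule on 5 via uRv]
12. p, v   [~->-rule on 11]
13. r -> ~q, v   [~->-rule on 11]
14. ~q, v   [->-rule on 13 (branches; this branch)]
15. p -> ~(r -> ~q), w   [<>-rule on 10: fresh world w, vRw]
16. ~(p -> ~(r -> ~q)), w   [~<>-rule on 5 via uRw]
17. p, w   [~->-rule on 16]
18. r -> ~q, w   [~->-rule on 16]
19. ~(r -> ~q), w   [->-rule on 15 (branches; this branch)]
20. r, w   [~->-rule on 19]
21. q, w   [~->-rule on 19]
22. ~q, w   [->-rule on 18 (branches; this branch)]
Accessibility: uRu, uRv, uRw, vRv, vRw, wRw
Branch closes: q and ~q both at w.
Every branch of the negation's tableau closes; the branch above is one of them.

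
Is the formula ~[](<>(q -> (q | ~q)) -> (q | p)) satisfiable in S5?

Yes, satisfiable

1. ~[](<>(q -> (q | ~q)) -> (q | p)), u
2. ~(<>(q -> (q | ~q)) -> (q | p)), v   [~[]-rule on 1: fresh world v, uRv]
3. <>(q -> (q | ~q)), v   [~->-rule on 2]
4. ~(q | p), v   [~->-rule on 2]
5. ~q, v   [~|-rule on 4]
6. ~p, v   [~|-rule on 4]
7. q -> (q | ~q), w   [<>-rule on 3: fresh world w, vRw]
8. q | ~q, w   [->-rule on 7 (branches; this branch)]
9. ~q, w   [|-rule on 8 (branches; this branch)]
Accessibility: uRu, uRv, uRw, vRu, vRv, vRw, wRu, wRv, wRw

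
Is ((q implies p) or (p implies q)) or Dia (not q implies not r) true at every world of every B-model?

Tableau for the negation not (((q implies p) or (p implies q)) or Dia (not q implies not r)):
1. not (((q implies p) or (p implies q)) or Dia (not q implies not r)), u
2. not ((q implies p) or (p implies q)), u   [neg-or-rule on 1]
3. not Dia (not q implies not r), u   [neg-or-rule on 1]
4. not (q implies p), u   [neg-or-rule on 2]
5. not (p implies q), u   [neg-or-rule on 2]
6. q, u   [neg-implies-rule on 4]
7. not p, u   [neg-implies-rule on 4]
8. p, u   [neg-implies-rule on 5]
9. not q, u   [neg-implies-rule on 5]
Accessibility: uRu
Branch closes: p and not p both at u.
Every branch of the negation's tableau closes; the branch above is one of them.

Valid in B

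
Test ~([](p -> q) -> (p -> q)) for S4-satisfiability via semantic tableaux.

1. ~([](p -> q) -> (p -> q)), 0
2. [](p -> q), 0   [~->-rule on 1]
3. ~(p -> q), 0   [~->-rule on 1]
4. p, 0   [~->-rule on 3]
5. ~q, 0   [~->-rule on 3]
6. p -> q, 0   [[]-rule on 2 via 0R0]
7. q, 0   [->-rule on 6 (branches; this branch)]
Accessibility: 0R0
Branch closes: q and ~q both at 0.
(One branch shown.) All branches close.

Unsatisfiable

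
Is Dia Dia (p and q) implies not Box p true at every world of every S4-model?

Not valid

Tableau for the negation not (Dia Dia (p and q) implies not Box p):
1. not (Dia Dia (p and q) implies not Box p), u
2. Dia Dia (p and q), u   [neg-implies-rule on 1]
3. Box p, u   [neg-implies-rule on 1]
4. p, u   [Box-rule on 3 via uRu]
5. Dia (p and q), v   [Dia-rule on 2: fresh world v, uRv]
6. p, v   [Box-rule on 3 via uRv]
7. p and q, w   [Dia-rule on 5: fresh world w, vRw]
8. p, w   [and-rule on 7]
9. q, w   [and-rule on 7]
Accessibility: uRu, uRv, uRw, vRv, vRw, wRw
The negation has an open branch (countermodel exists).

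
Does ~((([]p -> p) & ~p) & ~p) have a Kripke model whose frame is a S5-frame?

1. ~((([]p -> p) & ~p) & ~p), 0
2. p, 0
Accessibility: 0R0

Satisfiable (open branch found)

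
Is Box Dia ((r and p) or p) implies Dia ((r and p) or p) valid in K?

Tableau for the negation not (Box Dia ((r and p) or p) implies Dia ((r and p) or p)):
1. not (Box Dia ((r and p) or p) implies Dia ((r and p) or p)), w0
2. Box Dia ((r and p) or p), w0
3. not Dia ((r and p) or p), w0
The negation has an open branch (countermodel exists).

Not valid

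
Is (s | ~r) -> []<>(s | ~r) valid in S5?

Tableau for the negation ~((s | ~r) -> []<>(s | ~r)):
1. ~((s | ~r) -> []<>(s | ~r)), 0
2. s | ~r, 0
3. ~[]<>(s | ~r), 0
4. ~r, 0
5. ~<>(s | ~r), 1
6. ~(s | ~r), 0
7. ~s, 0
8. r, 0
Accessibility: 0R0, 0R1, 1R0, 1R1
Branch closes: r and ~r both at 0.
Every branch of the negation's tableau closes; the branch above is one of them.

Yes, valid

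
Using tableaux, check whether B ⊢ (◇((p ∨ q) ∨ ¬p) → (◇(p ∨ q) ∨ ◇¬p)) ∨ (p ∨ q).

Valid in B

Tableau for the negation ¬((◇((p ∨ q) ∨ ¬p) → (◇(p ∨ q) ∨ ◇¬p)) ∨ (p ∨ q)):
1. ¬((◇((p ∨ q) ∨ ¬p) → (◇(p ∨ q) ∨ ◇¬p)) ∨ (p ∨ q)), u
2. ¬(◇((p ∨ q) ∨ ¬p) → (◇(p ∨ q) ∨ ◇¬p)), u
3. ¬(p ∨ q), u
4. ◇((p ∨ q) ∨ ¬p), u
5. ¬(◇(p ∨ q) ∨ ◇¬p), u
6. ¬p, u
7. ¬q, u
8. ¬◇(p ∨ q), u
9. ¬◇¬p, u
10. p, u
Accessibility: uRu
Branch closes: p and ¬p both at u.
Every branch of the negation's tableau closes; the branch above is one of them.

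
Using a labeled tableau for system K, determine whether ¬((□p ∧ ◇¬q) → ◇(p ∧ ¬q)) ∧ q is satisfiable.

Unsatisfiable (every branch closes)

1. ¬((□p ∧ ◇¬q) → ◇(p ∧ ¬q)) ∧ q, u
2. ¬((□p ∧ ◇¬q) → ◇(p ∧ ¬q)), u
3. q, u
4. □p ∧ ◇¬q, u
5. ¬◇(p ∧ ¬q), u
6. □p, u
7. ◇¬q, u
8. ¬q, v
9. ¬(p ∧ ¬q), v
10. p, v
11. q, v
Accessibility: uRv
Branch closes: q and ¬q both at v.
Every branch closes; the branch above is one of them.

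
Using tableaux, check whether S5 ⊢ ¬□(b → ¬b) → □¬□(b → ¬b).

Yes, valid

Tableau for the negation ¬(¬□(b → ¬b) → □¬□(b → ¬b)):
1. ¬(¬□(b → ¬b) → □¬□(b → ¬b)), w0
2. ¬□(b → ¬b), w0   [¬→-rule on 1]
3. ¬□¬□(b → ¬b), w0   [¬→-rule on 1]
4. ¬(b → ¬b), w1   [¬□-rule on 2: fresh world w1, w0Rw1]
5. b, w1   [¬→-rule on 4]
6. □(b → ¬b), w2   [¬□-rule on 3: fresh world w2, w0Rw2]
7. b → ¬b, w0   [□-rule on 6 via w2Rw0]
8. b → ¬b, w1   [□-rule on 6 via w2Rw1]
9. b → ¬b, w2   [□-rule on 6 via w2Rw2]
10. ¬b, w0   [→-rule on 7 (branches; this branch)]
11. ¬b, w1   [→-rule on 8 (branches; this branch)]
Accessibility: w0Rw0, w0Rw1, w0Rw2, w1Rw0, w1Rw1, w1Rw2, w2Rw0, w2Rw1, w2Rw2
Branch closes: b and ¬b both at w1.
Every branch of the negation's tableau closes; the branch above is one of them.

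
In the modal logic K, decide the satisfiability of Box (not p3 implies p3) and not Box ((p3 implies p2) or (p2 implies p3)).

1. Box (not p3 implies p3) and not Box ((p3 implies p2) or (p2 implies p3)), u
2. Box (not p3 implies p3), u   [and-rule on 1]
3. not Box ((p3 implies p2) or (p2 implies p3)), u   [and-rule on 1]
4. not ((p3 implies p2) or (p2 implies p3)), v   [neg-Box-rule on 3: fresh world v, uRv]
5. not (p3 implies p2), v   [neg-or-rule on 4]
6. not (p2 implies p3), v   [neg-or-rule on 4]
7. p3, v   [neg-implies-rule on 5]
8. not p2, v   [neg-implies-rule on 5]
9. p2, v   [neg-implies-rule on 6]
10. not p3, v   [neg-implies-rule on 6]
Accessibility: uRv
Branch closes: p2 and not p2 both at v.
All branches of the tableau close; one closing branch shown above.

Unsatisfiable (every branch closes)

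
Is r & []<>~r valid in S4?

Not valid

Tableau for the negation ~(r & []<>~r):
1. ~(r & []<>~r), u
2. ~[]<>~r, u
3. ~<>~r, v
4. r, v
Accessibility: uRu, uRv, vRv
The negation has an open branch (countermodel exists).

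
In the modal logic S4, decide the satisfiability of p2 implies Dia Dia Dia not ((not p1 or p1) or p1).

Satisfiable (open branch found)

1. p2 implies Dia Dia Dia not ((not p1 or p1) or p1), u
2. not p2, u
Accessibility: uRu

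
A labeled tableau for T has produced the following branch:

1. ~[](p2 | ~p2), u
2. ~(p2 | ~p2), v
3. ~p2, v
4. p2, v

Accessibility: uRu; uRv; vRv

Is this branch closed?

Yes, closed

Both p2 and ~p2 appear at v.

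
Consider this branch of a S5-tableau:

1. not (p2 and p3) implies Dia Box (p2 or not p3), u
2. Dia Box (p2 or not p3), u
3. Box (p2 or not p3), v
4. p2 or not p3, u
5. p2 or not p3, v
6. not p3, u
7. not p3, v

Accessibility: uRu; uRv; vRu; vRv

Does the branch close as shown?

Not closed

There is no literal clash: for every atom and world, at most one sign appears.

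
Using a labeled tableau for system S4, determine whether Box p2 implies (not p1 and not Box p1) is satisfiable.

Yes, satisfiable

1. Box p2 implies (not p1 and not Box p1), w0
2. not p1 and not Box p1, w0
3. not p1, w0
4. not Box p1, w0
5. not p1, w1
Accessibility: w0Rw0, w0Rw1, w1Rw1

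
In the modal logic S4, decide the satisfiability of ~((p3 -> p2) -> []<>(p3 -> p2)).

1. ~((p3 -> p2) -> []<>(p3 -> p2)), w0
2. p3 -> p2, w0   [~->-rule on 1]
3. ~[]<>(p3 -> p2), w0   [~->-rule on 1]
4. p2, w0   [->-rule on 2 (branches; this branch)]
5. ~<>(p3 -> p2), w1   [~[]-rule on 3: fresh world w1, w0Rw1]
6. ~(p3 -> p2), w1   [~<>-rule on 5 via w1Rw1]
7. p3, w1   [~->-rule on 6]
8. ~p2, w1   [~->-rule on 6]
Accessibility: w0Rw0, w0Rw1, w1Rw1

Satisfiable (open branch found)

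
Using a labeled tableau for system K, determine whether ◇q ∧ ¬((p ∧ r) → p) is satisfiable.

1. ◇q ∧ ¬((p ∧ r) → p), w0
2. ◇q, w0
3. ¬((p ∧ r) → p), w0
4. p ∧ r, w0
5. ¬p, w0
6. p, w0
7. r, w0
Branch closes: p and ¬p both at w0.
(One branch shown.) All branches close.

Unsatisfiable (every branch closes)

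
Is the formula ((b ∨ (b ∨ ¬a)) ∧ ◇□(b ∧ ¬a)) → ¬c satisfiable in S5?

1. ((b ∨ (b ∨ ¬a)) ∧ ◇□(b ∧ ¬a)) → ¬c, 0
2. ¬c, 0   [→-rule on 1 (branches; this branch)]
Accessibility: 0R0

Satisfiable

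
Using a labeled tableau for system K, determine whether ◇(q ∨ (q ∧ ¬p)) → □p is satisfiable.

Satisfiable (open branch found)

1. ◇(q ∨ (q ∧ ¬p)) → □p, 0
2. □p, 0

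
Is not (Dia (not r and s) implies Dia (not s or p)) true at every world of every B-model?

Invalid (countermodel exists)

Tableau for the negation Dia (not r and s) implies Dia (not s or p):
1. Dia (not r and s) implies Dia (not s or p), 0
2. Dia (not s or p), 0
3. not s or p, 1
4. p, 1
Accessibility: 0R0, 0R1, 1R0, 1R1
The negation has an open branch (countermodel exists).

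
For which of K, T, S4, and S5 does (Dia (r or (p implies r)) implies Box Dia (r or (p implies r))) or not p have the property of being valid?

S4-tableau for the negation not ((Dia (r or (p implies r)) implies Box Dia (r or (p implies r))) or not p):
1. not ((Dia (r or (p implies r)) implies Box Dia (r or (p implies r))) or not p), w0
2. not (Dia (r or (p implies r)) implies Box Dia (r or (p implies r))), w0
3. p, w0
4. Dia (r or (p implies r)), w0
5. not Box Dia (r or (p implies r)), w0
6. r or (p implies r), w1
7. p implies r, w1
8. r, w1
9. not Dia (r or (p implies r)), w2
10. not (r or (p implies r)), w2
11. not r, w2
12. not (p implies r), w2
13. p, w2
Accessibility: w0Rw0, w0Rw1, w0Rw2, w1Rw1, w2Rw2
Complete open branch: countermodel on an S4-frame, so not valid in S4, nor in K, T (the same frame is also a K-frame and a T-frame).
S5-tableau for the negation not ((Dia (r or (p implies r)) implies Box Dia (r or (p implies r))) or not p):
1. not ((Dia (r or (p implies r)) implies Box Dia (r or (p implies r))) or not p), w0
2. not (Dia (r or (p implies r)) implies Box Dia (r or (p implies r))), w0
3. p, w0
4. Dia (r or (p implies r)), w0
5. not Box Dia (r or (p implies r)), w0
6. r or (p implies r), w1
7. p implies r, w1
8. not p, w1
9. not Dia (r or (p implies r)), w2
10. not (r or (p implies r)), w0
11. not r, w0
12. not (p implies r), w0
13. not (r or (p implies r)), w1
14. not r, w1
15. not (p implies r), w1
16. p, w1
Accessibility: w0Rw0, w0Rw1, w0Rw2, w1Rw0, w1Rw1, w1Rw2, w2Rw0, w2Rw1, w2Rw2
Branch closes: p and not p both at w1.
Every branch closes (one shown): valid in S5.

S5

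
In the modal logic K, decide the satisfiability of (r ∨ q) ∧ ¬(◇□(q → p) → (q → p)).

Satisfiable (open branch found)

1. (r ∨ q) ∧ ¬(◇□(q → p) → (q → p)), 0
2. r ∨ q, 0   [∧-rule on 1]
3. ¬(◇□(q → p) → (q → p)), 0   [∧-rule on 1]
4. ◇□(q → p), 0   [¬→-rule on 3]
5. ¬(q → p), 0   [¬→-rule on 3]
6. q, 0   [¬→-rule on 5]
7. ¬p, 0   [¬→-rule on 5]
8. □(q → p), 1   [◇-rule on 4: fresh world 1, 0R1]
Accessibility: 0R1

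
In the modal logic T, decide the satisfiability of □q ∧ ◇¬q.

1. □q ∧ ◇¬q, w0
2. □q, w0
3. ◇¬q, w0
4. q, w0
5. ¬q, w1
6. q, w1
Accessibility: w0Rw0, w0Rw1, w1Rw1
Branch closes: q and ¬q both at w1.
(One branch shown.) All branches close.

No, unsatisfiable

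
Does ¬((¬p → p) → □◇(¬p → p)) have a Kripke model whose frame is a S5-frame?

No, unsatisfiable

1. ¬((¬p → p) → □◇(¬p → p)), w0
2. ¬p → p, w0   [¬→-rule on 1]
3. ¬□◇(¬p → p), w0   [¬→-rule on 1]
4. p, w0   [→-rule on 2 (branches; this branch)]
5. ¬◇(¬p → p), w1   [¬□-rule on 3: fresh world w1, w0Rw1]
6. ¬(¬p → p), w0   [¬◇-rule on 5 via w1Rw0]
7. ¬p, w0   [¬→-rule on 6]
Accessibility: w0Rw0, w0Rw1, w1Rw0, w1Rw1
Branch closes: p and ¬p both at w0.
Every branch closes; the branch above is one of them.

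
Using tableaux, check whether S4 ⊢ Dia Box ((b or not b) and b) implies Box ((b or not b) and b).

Tableau for the negation not (Dia Box ((b or not b) and b) implies Box ((b or not b) and b)):
1. not (Dia Box ((b or not b) and b) implies Box ((b or not b) and b)), u
2. Dia Box ((b or not b) and b), u
3. not Box ((b or not b) and b), u
4. Box ((b or not b) and b), v
5. (b or not b) and b, v
6. b or not b, v
7. b, v
8. not ((b or not b) and b), w
9. not b, w
Accessibility: uRu, uRv, uRw, vRv, wRw
The negation has an open branch (countermodel exists).

Invalid (countermodel exists)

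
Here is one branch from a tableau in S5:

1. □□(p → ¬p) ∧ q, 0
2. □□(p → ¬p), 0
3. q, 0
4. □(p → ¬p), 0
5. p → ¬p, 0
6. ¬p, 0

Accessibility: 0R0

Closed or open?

There is no literal clash: for every atom and world, at most one sign appears.

Open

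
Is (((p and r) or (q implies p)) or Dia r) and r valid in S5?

Invalid (countermodel exists)

Tableau for the negation not ((((p and r) or (q implies p)) or Dia r) and r):
1. not ((((p and r) or (q implies p)) or Dia r) and r), w0
2. not r, w0
Accessibility: w0Rw0
The negation has an open branch (countermodel exists).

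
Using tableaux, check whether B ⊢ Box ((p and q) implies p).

Tableau for the negation not Box ((p and q) implies p):
1. not Box ((p and q) implies p), u
2. not ((p and q) implies p), v
3. p and q, v
4. not p, v
5. p, v
6. q, v
Accessibility: uRu, uRv, vRu, vRv
Branch closes: p and not p both at v.
All branches of the negation close; one closing branch shown above.

Yes, valid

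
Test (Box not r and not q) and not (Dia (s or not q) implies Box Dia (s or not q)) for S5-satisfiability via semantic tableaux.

1. (Box not r and not q) and not (Dia (s or not q) implies Box Dia (s or not q)), u
2. Box not r and not q, u
3. not (Dia (s or not q) implies Box Dia (s or not q)), u
4. Box not r, u
5. not q, u
6. Dia (s or not q), u
7. not Box Dia (s or not q), u
8. not r, u
9. s or not q, v
10. not r, v
11. not q, v
12. not Dia (s or not q), w
13. not r, w
14. not (s or not q), u
15. not s, u
16. q, u
Accessibility: uRu, uRv, uRw, vRu, vRv, vRw, wRu, wRv, wRw
Branch closes: q and not q both at u.
Every branch closes; the branch above is one of them.

Unsatisfiable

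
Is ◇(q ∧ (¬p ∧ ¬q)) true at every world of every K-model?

Tableau for the negation ¬◇(q ∧ (¬p ∧ ¬q)):
1. ¬◇(q ∧ (¬p ∧ ¬q)), u
The negation has an open branch (countermodel exists).

Not valid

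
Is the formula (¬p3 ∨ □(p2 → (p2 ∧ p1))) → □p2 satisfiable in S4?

1. (¬p3 ∨ □(p2 → (p2 ∧ p1))) → □p2, w0
2. □p2, w0
3. p2, w0
Accessibility: w0Rw0

Satisfiable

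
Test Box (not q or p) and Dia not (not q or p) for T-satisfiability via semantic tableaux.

1. Box (not q or p) and Dia not (not q or p), w0
2. Box (not q or p), w0   [and-rule on 1]
3. Dia not (not q or p), w0   [and-rule on 1]
4. not q or p, w0   [Box-rule on 2 via w0Rw0]
5. p, w0   [or-rule on 4 (branches; this branch)]
6. not (not q or p), w1   [Dia-rule on 3: fresh world w1, w0Rw1]
7. q, w1   [neg-or-rule on 6]
8. not p, w1   [neg-or-rule on 6]
9. not q or p, w1   [Box-rule on 2 via w0Rw1]
10. p, w1   [or-rule on 9 (branches; this branch)]
Accessibility: w0Rw0, w0Rw1, w1Rw1
Branch closes: p and not p both at w1.
(One branch shown.) All branches close.

Unsatisfiable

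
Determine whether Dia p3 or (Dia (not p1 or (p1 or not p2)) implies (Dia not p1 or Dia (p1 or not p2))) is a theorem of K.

Tableau for the negation not (Dia p3 or (Dia (not p1 or (p1 or not p2)) implies (Dia not p1 or Dia (p1 or not p2)))):
1. not (Dia p3 or (Dia (not p1 or (p1 or not p2)) implies (Dia not p1 or Dia (p1 or not p2)))), 0
2. not Dia p3, 0
3. not (Dia (not p1 or (p1 or not p2)) implies (Dia not p1 or Dia (p1 or not p2))), 0
4. Dia (not p1 or (p1 or not p2)), 0
5. not (Dia not p1 or Dia (p1 or not p2)), 0
6. not Dia not p1, 0
7. not Dia (p1 or not p2), 0
8. not p1 or (p1 or not p2), 1
9. not p3, 1
10. p1, 1
11. not (p1 or not p2), 1
12. not p1, 1
13. p2, 1
Accessibility: 0R1
Branch closes: p1 and not p1 both at 1.
All branches of the negation close; one closing branch shown above.

Yes, valid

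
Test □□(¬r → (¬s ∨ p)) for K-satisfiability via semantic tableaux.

Satisfiable (open branch found)

1. □□(¬r → (¬s ∨ p)), u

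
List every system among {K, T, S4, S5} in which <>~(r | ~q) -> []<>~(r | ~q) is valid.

S5-tableau for the negation ~(<>~(r | ~q) -> []<>~(r | ~q)):
1. ~(<>~(r | ~q) -> []<>~(r | ~q)), u
2. <>~(r | ~q), u   [~->-rule on 1]
3. ~[]<>~(r | ~q), u   [~->-rule on 1]
4. ~(r | ~q), v   [<>-rule on 2: fresh world v, uRv]
5. ~r, v   [~|-rule on 4]
6. q, v   [~|-rule on 4]
7. ~<>~(r | ~q), w   [~[]-rule on 3: fresh world w, uRw]
8. r | ~q, u   [~<>-rule on 7 via wRu]
9. r | ~q, v   [~<>-rule on 7 via wRv]
10. r | ~q, w   [~<>-rule on 7 via wRw]
11. ~q, u   [|-rule on 8 (branches; this branch)]
12. ~q, v   [|-rule on 9 (branches; this branch)]
Accessibility: uRu, uRv, uRw, vRu, vRv, vRw, wRu, wRv, wRw
Branch closes: q and ~q both at v.
Every branch closes (one shown): valid in S5.
S4-tableau for the negation ~(<>~(r | ~q) -> []<>~(r | ~q)):
1. ~(<>~(r | ~q) -> []<>~(r | ~q)), u
2. <>~(r | ~q), u   [~->-rule on 1]
3. ~[]<>~(r | ~q), u   [~->-rule on 1]
4. ~(r | ~q), v   [<>-rule on 2: fresh world v, uRv]
5. ~r, v   [~|-rule on 4]
6. q, v   [~|-rule on 4]
7. ~<>~(r | ~q), w   [~[]-rule on 3: fresh world w, uRw]
8. r | ~q, w   [~<>-rule on 7 via wRw]
9. ~q, w   [|-rule on 8 (branches; this branch)]
Accessibility: uRu, uRv, uRw, vRv, wRw
Complete open branch: countermodel on an S4-frame, so not valid in S4, nor in K, T (the same frame is also a K-frame and a T-frame).

S5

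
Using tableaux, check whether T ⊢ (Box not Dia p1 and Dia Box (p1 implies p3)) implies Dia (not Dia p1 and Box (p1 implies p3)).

Valid

Tableau for the negation not ((Box not Dia p1 and Dia Box (p1 implies p3)) implies Dia (not Dia p1 and Box (p1 implies p3))):
1. not ((Box not Dia p1 and Dia Box (p1 implies p3)) implies Dia (not Dia p1 and Box (p1 implies p3))), 0
2. Box not Dia p1 and Dia Box (p1 implies p3), 0
3. not Dia (not Dia p1 and Box (p1 implies p3)), 0
4. Box not Dia p1, 0
5. Dia Box (p1 implies p3), 0
6. not (not Dia p1 and Box (p1 implies p3)), 0
7. not Dia p1, 0
8. not p1, 0
9. not Box (p1 implies p3), 0
10. Box (p1 implies p3), 1
11. not (not Dia p1 and Box (p1 implies p3)), 1
12. not Dia p1, 1
13. not p1, 1
14. p1 implies p3, 1
15. not Box (p1 implies p3), 1
16. p3, 1
17. not (p1 implies p3), 2
18. p1, 2
19. not p3, 2
20. not (not Dia p1 and Box (p1 implies p3)), 2
21. not Dia p1, 2
22. not p1, 2
Accessibility: 0R0, 0R1, 0R2, 1R1, 2R2
Branch closes: p1 and not p1 both at 2.
Every branch of the negation's tableau closes; the branch above is one of them.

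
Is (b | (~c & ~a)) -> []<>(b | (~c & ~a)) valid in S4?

Tableau for the negation ~((b | (~c & ~a)) -> []<>(b | (~c & ~a))):
1. ~((b | (~c & ~a)) -> []<>(b | (~c & ~a))), w0
2. b | (~c & ~a), w0
3. ~[]<>(b | (~c & ~a)), w0
4. ~c & ~a, w0
5. ~c, w0
6. ~a, w0
7. ~<>(b | (~c & ~a)), w1
8. ~(b | (~c & ~a)), w1
9. ~b, w1
10. ~(~c & ~a), w1
11. a, w1
Accessibility: w0Rw0, w0Rw1, w1Rw1
The negation has an open branch (countermodel exists).

Invalid (countermodel exists)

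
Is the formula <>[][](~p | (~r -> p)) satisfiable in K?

Yes, satisfiable

1. <>[][](~p | (~r -> p)), w0
2. [][](~p | (~r -> p)), w1   [<>-rule on 1: fresh world w1, w0Rw1]
Accessibility: w0Rw1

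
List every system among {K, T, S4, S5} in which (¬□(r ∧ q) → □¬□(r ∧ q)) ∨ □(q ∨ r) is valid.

S5

S5-tableau for the negation ¬((¬□(r ∧ q) → □¬□(r ∧ q)) ∨ □(q ∨ r)):
1. ¬((¬□(r ∧ q) → □¬□(r ∧ q)) ∨ □(q ∨ r)), 0
2. ¬(¬□(r ∧ q) → □¬□(r ∧ q)), 0
3. ¬□(q ∨ r), 0
4. ¬□(r ∧ q), 0
5. ¬□¬□(r ∧ q), 0
6. ¬(q ∨ r), 1
7. ¬q, 1
8. ¬r, 1
9. ¬(r ∧ q), 2
10. ¬q, 2
11. □(r ∧ q), 3
12. r ∧ q, 0
13. r, 0
14. q, 0
15. r ∧ q, 1
16. r, 1
17. q, 1
Accessibility: 0R0, 0R1, 0R2, 0R3, 1R0, 1R1, 1R2, 1R3, 2R0, 2R1, 2R2, 2R3, 3R0, 3R1, 3R2, 3R3
Branch closes: r and ¬r both at 1.
Every branch closes (one shown): valid in S5.
S4-tableau for the negation ¬((¬□(r ∧ q) → □¬□(r ∧ q)) ∨ □(q ∨ r)):
1. ¬((¬□(r ∧ q) → □¬□(r ∧ q)) ∨ □(q ∨ r)), 0
2. ¬(¬□(r ∧ q) → □¬□(r ∧ q)), 0
3. ¬□(q ∨ r), 0
4. ¬□(r ∧ q), 0
5. ¬□¬□(r ∧ q), 0
6. ¬(q ∨ r), 1
7. ¬q, 1
8. ¬r, 1
9. ¬(r ∧ q), 2
10. ¬q, 2
11. □(r ∧ q), 3
12. r ∧ q, 3
13. r, 3
14. q, 3
Accessibility: 0R0, 0R1, 0R2, 0R3, 1R1, 2R2, 3R3
Complete open branch: countermodel on an S4-frame, so not valid in S4, nor in K, T (the same frame is also a K-frame and a T-frame).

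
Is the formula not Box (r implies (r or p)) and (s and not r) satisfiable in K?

1. not Box (r implies (r or p)) and (s and not r), w0
2. not Box (r implies (r or p)), w0   [and-rule on 1]
3. s and not r, w0   [and-rule on 1]
4. s, w0   [and-rule on 3]
5. not r, w0   [and-rule on 3]
6. not (r implies (r or p)), w1   [neg-Box-rule on 2: fresh world w1, w0Rw1]
7. r, w1   [neg-implies-rule on 6]
8. not (r or p), w1   [neg-implies-rule on 6]
9. not r, w1   [neg-or-rule on 8]
10. not p, w1   [neg-or-rule on 8]
Accessibility: w0Rw1
Branch closes: r and not r both at w1.
All branches of the tableau close; one closing branch shown above.

No, unsatisfiable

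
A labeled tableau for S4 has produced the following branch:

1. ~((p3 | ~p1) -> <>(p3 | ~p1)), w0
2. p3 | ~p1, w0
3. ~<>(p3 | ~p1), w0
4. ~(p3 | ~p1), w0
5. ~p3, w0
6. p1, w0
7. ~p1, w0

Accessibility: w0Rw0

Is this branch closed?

Yes, closed

Both p1 and ~p1 appear at w0.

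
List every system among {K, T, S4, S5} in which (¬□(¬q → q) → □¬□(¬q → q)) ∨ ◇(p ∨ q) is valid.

T, S4, S5

K-tableau for the negation ¬((¬□(¬q → q) → □¬□(¬q → q)) ∨ ◇(p ∨ q)):
1. ¬((¬□(¬q → q) → □¬□(¬q → q)) ∨ ◇(p ∨ q)), u
2. ¬(¬□(¬q → q) → □¬□(¬q → q)), u
3. ¬◇(p ∨ q), u
4. ¬□(¬q → q), u
5. ¬□¬□(¬q → q), u
6. ¬(¬q → q), v
7. ¬q, v
8. ¬(p ∨ q), v
9. ¬p, v
10. □(¬q → q), w
11. ¬(p ∨ q), w
12. ¬p, w
13. ¬q, w
Accessibility: uRv, uRw
Complete open branch: countermodel on a K-frame, so not valid in K.
T-tableau for the negation ¬((¬□(¬q → q) → □¬□(¬q → q)) ∨ ◇(p ∨ q)):
1. ¬((¬□(¬q → q) → □¬□(¬q → q)) ∨ ◇(p ∨ q)), u
2. ¬(¬□(¬q → q) → □¬□(¬q → q)), u
3. ¬◇(p ∨ q), u
4. ¬□(¬q → q), u
5. ¬□¬□(¬q → q), u
6. ¬(p ∨ q), u
7. ¬p, u
8. ¬q, u
9. ¬(¬q → q), v
10. ¬q, v
11. ¬(p ∨ q), v
12. ¬p, v
13. □(¬q → q), w
14. ¬(p ∨ q), w
15. ¬p, w
16. ¬q, w
17. ¬q → q, w
18. q, w
Accessibility: uRu, uRv, uRw, vRv, wRw
Branch closes: q and ¬q both at w.
Every branch closes (one shown): valid in T, hence also in S4, S5 (every theorem of T is a theorem of S4 and S5).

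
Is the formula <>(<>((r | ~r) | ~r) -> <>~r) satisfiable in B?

1. <>(<>((r | ~r) | ~r) -> <>~r), 0
2. <>((r | ~r) | ~r) -> <>~r, 1   [<>-rule on 1: fresh world 1, 0R1]
3. <>~r, 1   [->-rule on 2 (branches; this branch)]
4. ~r, 2   [<>-rule on 3: fresh world 2, 1R2]
Accessibility: 0R0, 0R1, 1R0, 1R1, 1R2, 2R1, 2R2

Yes, satisfiable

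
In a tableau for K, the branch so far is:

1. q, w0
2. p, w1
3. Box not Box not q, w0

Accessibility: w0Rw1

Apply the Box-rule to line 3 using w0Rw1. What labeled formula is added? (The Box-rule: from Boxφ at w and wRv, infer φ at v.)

not Box not q, w1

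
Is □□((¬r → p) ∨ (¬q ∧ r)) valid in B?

Tableau for the negation ¬□□((¬r → p) ∨ (¬q ∧ r)):
1. ¬□□((¬r → p) ∨ (¬q ∧ r)), 0
2. ¬□((¬r → p) ∨ (¬q ∧ r)), 1   [¬□-rule on 1: fresh world 1, 0R1]
3. ¬((¬r → p) ∨ (¬q ∧ r)), 2   [¬□-rule on 2: fresh world 2, 1R2]
4. ¬(¬r → p), 2   [¬∨-rule on 3]
5. ¬(¬q ∧ r), 2   [¬∨-rule on 3]
6. ¬r, 2   [¬→-rule on 4]
7. ¬p, 2   [¬→-rule on 4]
Accessibility: 0R0, 0R1, 1R0, 1R1, 1R2, 2R1, 2R2
The negation has an open branch (countermodel exists).

Not valid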